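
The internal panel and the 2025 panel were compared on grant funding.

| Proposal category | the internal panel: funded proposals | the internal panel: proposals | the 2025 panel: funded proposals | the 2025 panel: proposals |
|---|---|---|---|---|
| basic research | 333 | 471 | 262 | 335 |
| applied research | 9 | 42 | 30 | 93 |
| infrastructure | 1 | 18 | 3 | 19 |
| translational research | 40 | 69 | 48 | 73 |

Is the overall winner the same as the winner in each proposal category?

Basic research: the internal panel 333/471 = 70.7%, the 2025 panel 262/335 = 78.2% → the 2025 panel
Applied research: the internal panel 9/42 = 21.4%, the 2025 panel 30/93 = 32.3% → the 2025 panel
Infrastructure: the internal panel 1/18 = 5.6%, the 2025 panel 3/19 = 15.8% → the 2025 panel
Translational research: the internal panel 40/69 = 58.0%, the 2025 panel 48/73 = 65.8% → the 2025 panel
Overall: the internal panel 383/600 = 63.8%, the 2025 panel 343/520 = 66.0% → the 2025 panel
The 2025 panel wins overall and in every proposal group — no reversal.

Yes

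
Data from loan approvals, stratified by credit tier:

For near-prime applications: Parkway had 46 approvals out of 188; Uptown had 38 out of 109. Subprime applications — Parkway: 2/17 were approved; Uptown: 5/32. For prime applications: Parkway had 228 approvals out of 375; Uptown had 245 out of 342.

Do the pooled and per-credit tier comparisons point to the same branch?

Near-prime: Parkway 46/188 = 24.5%, Uptown 38/109 = 34.9% → Uptown
Subprime: Parkway 2/17 = 11.8%, Uptown 5/32 = 15.6% → Uptown
Prime: Parkway 228/375 = 60.8%, Uptown 245/342 = 71.6% → Uptown
Overall: Parkway 276/580 = 47.6%, Uptown 288/483 = 59.6% → Uptown
Uptown wins overall and in every credit group — no reversal.

Yes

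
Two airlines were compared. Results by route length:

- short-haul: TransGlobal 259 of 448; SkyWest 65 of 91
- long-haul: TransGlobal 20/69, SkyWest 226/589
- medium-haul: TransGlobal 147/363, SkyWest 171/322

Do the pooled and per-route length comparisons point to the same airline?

No

Short-haul: TransGlobal 259/448 = 57.8%, SkyWest 65/91 = 71.4% → SkyWest
Long-haul: TransGlobal 20/69 = 29.0%, SkyWest 226/589 = 38.4% → SkyWest
Medium-haul: TransGlobal 147/363 = 40.5%, SkyWest 171/322 = 53.1% → SkyWest
Overall: TransGlobal 426/880 = 48.4%, SkyWest 462/1002 = 46.1% → TransGlobal
SkyWest wins each route group but TransGlobal wins overall — the comparison reverses. SkyWest's flights skew toward long-haul, which has a lower base rate.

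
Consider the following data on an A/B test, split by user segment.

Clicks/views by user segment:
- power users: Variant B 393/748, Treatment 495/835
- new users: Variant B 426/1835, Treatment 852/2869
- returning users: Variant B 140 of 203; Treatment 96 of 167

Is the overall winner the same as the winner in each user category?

No

Power users: Variant B 393/748 = 52.5%, Treatment 495/835 = 59.3% → Treatment
New users: Variant B 426/1835 = 23.2%, Treatment 852/2869 = 29.7% → Treatment
Returning users: Variant B 140/203 = 69.0%, Treatment 96/167 = 57.5% → Variant B
Overall: Variant B 959/2786 = 34.4%, Treatment 1443/3871 = 37.3% → Treatment
Neither sweeps: Variant B wins 1 of 3 groups, Treatment wins 2. Treatment wins overall but not every group — no Simpson reversal.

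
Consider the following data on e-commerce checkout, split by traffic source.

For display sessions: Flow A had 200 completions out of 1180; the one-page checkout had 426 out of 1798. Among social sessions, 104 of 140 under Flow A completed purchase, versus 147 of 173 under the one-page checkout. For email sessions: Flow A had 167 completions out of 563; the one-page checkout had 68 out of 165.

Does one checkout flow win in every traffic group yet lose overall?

No

Display: Flow A 200/1180 = 16.9%, the one-page checkout 426/1798 = 23.7% → the one-page checkout
Social: Flow A 104/140 = 74.3%, the one-page checkout 147/173 = 85.0% → the one-page checkout
Email: Flow A 167/563 = 29.7%, the one-page checkout 68/165 = 41.2% → the one-page checkout
Overall: Flow A 471/1883 = 25.0%, the one-page checkout 641/2136 = 30.0% → the one-page checkout
The one-page checkout wins overall and in every traffic group — no reversal.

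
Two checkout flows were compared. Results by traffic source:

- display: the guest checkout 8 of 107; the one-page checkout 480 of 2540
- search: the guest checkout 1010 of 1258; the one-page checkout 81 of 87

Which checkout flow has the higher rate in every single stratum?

the one-page checkout

Display: the guest checkout 8/107 = 7.5%, the one-page checkout 480/2540 = 18.9% → the one-page checkout
Search: the guest checkout 1010/1258 = 80.3%, the one-page checkout 81/87 = 93.1% → the one-page checkout
The one-page checkout has the higher rate in both groups.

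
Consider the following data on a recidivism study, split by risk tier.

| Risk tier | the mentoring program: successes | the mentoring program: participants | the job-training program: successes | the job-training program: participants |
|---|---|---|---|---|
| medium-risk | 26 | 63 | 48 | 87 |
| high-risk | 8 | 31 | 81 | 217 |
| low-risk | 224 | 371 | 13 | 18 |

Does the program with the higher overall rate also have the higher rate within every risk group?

No

Medium-risk: the mentoring program 26/63 = 41.3%, the job-training program 48/87 = 55.2% → the job-training program
High-risk: the mentoring program 8/31 = 25.8%, the job-training program 81/217 = 37.3% → the job-training program
Low-risk: the mentoring program 224/371 = 60.4%, the job-training program 13/18 = 72.2% → the job-training program
Overall: the mentoring program 258/465 = 55.5%, the job-training program 142/322 = 44.1% → the mentoring program
The job-training program wins each risk group but the mentoring program wins overall — the comparison reverses. The job-training program's participants skew toward high-risk, which has a lower base rate.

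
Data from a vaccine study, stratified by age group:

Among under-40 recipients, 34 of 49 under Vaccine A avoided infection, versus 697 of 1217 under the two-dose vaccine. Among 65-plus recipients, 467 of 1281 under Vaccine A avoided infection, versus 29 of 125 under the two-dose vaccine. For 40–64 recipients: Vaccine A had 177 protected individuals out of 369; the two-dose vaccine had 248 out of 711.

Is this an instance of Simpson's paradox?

Under-40: Vaccine A 34/49 = 69.4%, the two-dose vaccine 697/1217 = 57.3% → Vaccine A
65-plus: Vaccine A 467/1281 = 36.5%, the two-dose vaccine 29/125 = 23.2% → Vaccine A
40–64: Vaccine A 177/369 = 48.0%, the two-dose vaccine 248/711 = 34.9% → Vaccine A
Overall: Vaccine A 678/1699 = 39.9%, the two-dose vaccine 974/2053 = 47.4% → the two-dose vaccine
Vaccine A wins each age group but the two-dose vaccine wins overall — the comparison reverses. Vaccine A's recipients skew toward 65-plus, which has a lower base rate.

Yes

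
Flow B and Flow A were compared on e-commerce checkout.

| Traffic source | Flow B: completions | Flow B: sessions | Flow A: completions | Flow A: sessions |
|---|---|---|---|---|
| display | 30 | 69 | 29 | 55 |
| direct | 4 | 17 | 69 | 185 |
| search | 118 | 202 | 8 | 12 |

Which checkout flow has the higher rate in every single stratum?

Flow A

Display: Flow B 30/69 = 43.5%, Flow A 29/55 = 52.7% → Flow A
Direct: Flow B 4/17 = 23.5%, Flow A 69/185 = 37.3% → Flow A
Search: Flow B 118/202 = 58.4%, Flow A 8/12 = 66.7% → Flow A
Flow A has the higher rate in all 3 groups.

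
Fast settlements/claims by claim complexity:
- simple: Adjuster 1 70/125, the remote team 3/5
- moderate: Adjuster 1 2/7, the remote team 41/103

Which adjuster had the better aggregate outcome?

Simple: Adjuster 1 70/125 = 56.0%, the remote team 3/5 = 60.0% → the remote team
Moderate: Adjuster 1 2/7 = 28.6%, the remote team 41/103 = 39.8% → the remote team
Overall: Adjuster 1 72/132 = 54.5%, the remote team 44/108 = 40.7% → Adjuster 1
(The remote team wins every claim group but Adjuster 1 wins overall — the remote team's claims skew toward the low-rate moderate group.)

Adjuster 1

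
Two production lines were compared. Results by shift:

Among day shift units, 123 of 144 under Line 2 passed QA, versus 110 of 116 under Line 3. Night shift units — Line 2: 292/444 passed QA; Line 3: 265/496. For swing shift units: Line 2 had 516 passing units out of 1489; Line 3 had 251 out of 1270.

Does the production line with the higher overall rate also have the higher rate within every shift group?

Day shift: Line 2 123/144 = 85.4%, Line 3 110/116 = 94.8% → Line 3
Night shift: Line 2 292/444 = 65.8%, Line 3 265/496 = 53.4% → Line 2
Swing shift: Line 2 516/1489 = 34.7%, Line 3 251/1270 = 19.8% → Line 2
Overall: Line 2 931/2077 = 44.8%, Line 3 626/1882 = 33.3% → Line 2
Neither sweeps: Line 2 wins 2 of 3 groups, Line 3 wins 1. Line 2 wins overall but not every group — no Simpson reversal.

No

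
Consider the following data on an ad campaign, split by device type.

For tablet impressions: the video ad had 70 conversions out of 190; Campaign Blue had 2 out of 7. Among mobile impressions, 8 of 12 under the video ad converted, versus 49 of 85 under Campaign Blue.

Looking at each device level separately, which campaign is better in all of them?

the video ad

Tablet: the video ad 70/190 = 36.8%, Campaign Blue 2/7 = 28.6% → the video ad
Mobile: the video ad 8/12 = 66.7%, Campaign Blue 49/85 = 57.6% → the video ad
The video ad has the higher rate in both groups.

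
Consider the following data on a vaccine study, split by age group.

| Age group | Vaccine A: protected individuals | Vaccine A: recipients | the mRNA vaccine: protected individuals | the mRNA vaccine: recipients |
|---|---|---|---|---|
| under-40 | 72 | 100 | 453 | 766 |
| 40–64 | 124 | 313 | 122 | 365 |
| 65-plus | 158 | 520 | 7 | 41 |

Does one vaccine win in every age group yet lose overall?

Yes

Under-40: Vaccine A 72/100 = 72.0%, the mRNA vaccine 453/766 = 59.1% → Vaccine A
40–64: Vaccine A 124/313 = 39.6%, the mRNA vaccine 122/365 = 33.4% → Vaccine A
65-plus: Vaccine A 158/520 = 30.4%, the mRNA vaccine 7/41 = 17.1% → Vaccine A
Overall: Vaccine A 354/933 = 37.9%, the mRNA vaccine 582/1172 = 49.7% → the mRNA vaccine
Vaccine A wins each age group but the mRNA vaccine wins overall — the comparison reverses. Vaccine A's recipients skew toward 65-plus, which has a lower base rate.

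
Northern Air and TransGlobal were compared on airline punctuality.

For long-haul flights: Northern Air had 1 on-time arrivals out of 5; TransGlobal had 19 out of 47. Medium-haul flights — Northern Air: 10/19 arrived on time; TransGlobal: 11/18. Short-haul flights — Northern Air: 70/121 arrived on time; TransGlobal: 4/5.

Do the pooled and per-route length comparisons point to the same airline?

Long-haul: Northern Air 1/5 = 20.0%, TransGlobal 19/47 = 40.4% → TransGlobal
Medium-haul: Northern Air 10/19 = 52.6%, TransGlobal 11/18 = 61.1% → TransGlobal
Short-haul: Northern Air 70/121 = 57.9%, TransGlobal 4/5 = 80.0% → TransGlobal
Overall: Northern Air 81/145 = 55.9%, TransGlobal 34/70 = 48.6% → Northern Air
TransGlobal wins each route group but Northern Air wins overall — the comparison reverses. TransGlobal's flights skew toward long-haul, which has a lower base rate.

No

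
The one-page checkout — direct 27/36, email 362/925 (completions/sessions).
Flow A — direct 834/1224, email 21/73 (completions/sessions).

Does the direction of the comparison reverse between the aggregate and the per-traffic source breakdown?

Yes

Direct: the one-page checkout 27/36 = 75.0%, Flow A 834/1224 = 68.1% → the one-page checkout
Email: the one-page checkout 362/925 = 39.1%, Flow A 21/73 = 28.8% → the one-page checkout
Overall: the one-page checkout 389/961 = 40.5%, Flow A 855/1297 = 65.9% → Flow A
The one-page checkout wins each traffic group but Flow A wins overall — the comparison reverses. The one-page checkout's sessions skew toward email, which has a lower base rate.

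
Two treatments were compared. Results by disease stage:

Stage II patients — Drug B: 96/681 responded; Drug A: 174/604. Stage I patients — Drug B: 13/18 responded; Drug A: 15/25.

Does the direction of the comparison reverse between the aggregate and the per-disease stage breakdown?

Stage II: Drug B 96/681 = 14.1%, Drug A 174/604 = 28.8% → Drug A
Stage I: Drug B 13/18 = 72.2%, Drug A 15/25 = 60.0% → Drug B
Overall: Drug B 109/699 = 15.6%, Drug A 189/629 = 30.0% → Drug A
Neither sweeps: Drug B wins 1 of 2 groups, Drug A wins 1. Drug A wins overall but not every group — no Simpson reversal.

No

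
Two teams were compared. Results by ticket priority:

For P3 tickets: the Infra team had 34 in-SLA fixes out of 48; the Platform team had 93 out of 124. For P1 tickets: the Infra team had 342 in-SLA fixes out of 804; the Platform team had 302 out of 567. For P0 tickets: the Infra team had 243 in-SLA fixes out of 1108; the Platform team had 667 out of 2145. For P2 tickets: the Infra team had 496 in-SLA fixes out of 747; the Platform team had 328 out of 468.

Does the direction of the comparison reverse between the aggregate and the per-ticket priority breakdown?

P3: the Infra team 34/48 = 70.8%, the Platform team 93/124 = 75.0% → the Platform team
P1: the Infra team 342/804 = 42.5%, the Platform team 302/567 = 53.3% → the Platform team
P0: the Infra team 243/1108 = 21.9%, the Platform team 667/2145 = 31.1% → the Platform team
P2: the Infra team 496/747 = 66.4%, the Platform team 328/468 = 70.1% → the Platform team
Overall: the Infra team 1115/2707 = 41.2%, the Platform team 1390/3304 = 42.1% → the Platform team
The Platform team wins overall and in every ticket group — no reversal.

No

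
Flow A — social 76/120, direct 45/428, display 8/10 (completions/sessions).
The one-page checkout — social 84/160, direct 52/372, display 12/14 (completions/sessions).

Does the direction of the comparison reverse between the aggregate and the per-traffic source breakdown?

Social: Flow A 76/120 = 63.3%, the one-page checkout 84/160 = 52.5% → Flow A
Direct: Flow A 45/428 = 10.5%, the one-page checkout 52/372 = 14.0% → the one-page checkout
Display: Flow A 8/10 = 80.0%, the one-page checkout 12/14 = 85.7% → the one-page checkout
Overall: Flow A 129/558 = 23.1%, the one-page checkout 148/546 = 27.1% → the one-page checkout
Neither sweeps: Flow A wins 1 of 3 groups, the one-page checkout wins 2. The one-page checkout wins overall but not every group — no Simpson reversal.

No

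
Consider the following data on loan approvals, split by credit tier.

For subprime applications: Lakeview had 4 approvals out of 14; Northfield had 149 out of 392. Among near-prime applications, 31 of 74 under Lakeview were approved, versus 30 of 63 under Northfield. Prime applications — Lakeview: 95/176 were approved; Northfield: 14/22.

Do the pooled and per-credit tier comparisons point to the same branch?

Subprime: Lakeview 4/14 = 28.6%, Northfield 149/392 = 38.0% → Northfield
Near-prime: Lakeview 31/74 = 41.9%, Northfield 30/63 = 47.6% → Northfield
Prime: Lakeview 95/176 = 54.0%, Northfield 14/22 = 63.6% → Northfield
Overall: Lakeview 130/264 = 49.2%, Northfield 193/477 = 40.5% → Lakeview
Northfield wins each credit group but Lakeview wins overall — the comparison reverses. Northfield's applications skew toward subprime, which has a lower base rate.

No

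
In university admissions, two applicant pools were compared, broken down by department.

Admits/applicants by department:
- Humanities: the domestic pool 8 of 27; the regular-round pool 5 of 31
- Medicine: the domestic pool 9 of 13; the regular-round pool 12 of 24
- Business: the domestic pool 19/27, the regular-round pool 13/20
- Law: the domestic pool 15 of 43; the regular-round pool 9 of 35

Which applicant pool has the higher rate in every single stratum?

Humanities: the domestic pool 8/27 = 29.6%, the regular-round pool 5/31 = 16.1% → the domestic pool
Medicine: the domestic pool 9/13 = 69.2%, the regular-round pool 12/24 = 50.0% → the domestic pool
Business: the domestic pool 19/27 = 70.4%, the regular-round pool 13/20 = 65.0% → the domestic pool
Law: the domestic pool 15/43 = 34.9%, the regular-round pool 9/35 = 25.7% → the domestic pool
The domestic pool has the higher rate in all 4 groups.

the domestic pool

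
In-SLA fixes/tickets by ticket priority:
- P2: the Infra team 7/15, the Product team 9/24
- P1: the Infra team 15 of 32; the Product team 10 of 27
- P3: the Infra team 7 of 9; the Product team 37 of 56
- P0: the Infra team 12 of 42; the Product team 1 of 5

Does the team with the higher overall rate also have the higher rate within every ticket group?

P2: the Infra team 7/15 = 46.7%, the Product team 9/24 = 37.5% → the Infra team
P1: the Infra team 15/32 = 46.9%, the Product team 10/27 = 37.0% → the Infra team
P3: the Infra team 7/9 = 77.8%, the Product team 37/56 = 66.1% → the Infra team
P0: the Infra team 12/42 = 28.6%, the Product team 1/5 = 20.0% → the Infra team
Overall: the Infra team 41/98 = 41.8%, the Product team 57/112 = 50.9% → the Product team
The Infra team wins each ticket group but the Product team wins overall — the comparison reverses. The Infra team's tickets skew toward P0, which has a lower base rate.

No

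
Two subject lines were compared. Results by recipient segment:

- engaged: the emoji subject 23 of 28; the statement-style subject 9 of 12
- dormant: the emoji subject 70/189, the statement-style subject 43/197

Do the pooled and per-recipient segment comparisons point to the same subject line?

Yes

Engaged: the emoji subject 23/28 = 82.1%, the statement-style subject 9/12 = 75.0% → the emoji subject
Dormant: the emoji subject 70/189 = 37.0%, the statement-style subject 43/197 = 21.8% → the emoji subject
Overall: the emoji subject 93/217 = 42.9%, the statement-style subject 52/209 = 24.9% → the emoji subject
The emoji subject wins overall and in every recipient group — no reversal.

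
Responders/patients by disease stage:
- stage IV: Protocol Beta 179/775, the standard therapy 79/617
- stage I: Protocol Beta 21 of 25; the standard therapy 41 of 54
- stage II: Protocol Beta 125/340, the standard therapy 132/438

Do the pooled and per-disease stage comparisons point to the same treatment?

Yes

Stage IV: Protocol Beta 179/775 = 23.1%, the standard therapy 79/617 = 12.8% → Protocol Beta
Stage I: Protocol Beta 21/25 = 84.0%, the standard therapy 41/54 = 75.9% → Protocol Beta
Stage II: Protocol Beta 125/340 = 36.8%, the standard therapy 132/438 = 30.1% → Protocol Beta
Overall: Protocol Beta 325/1140 = 28.5%, the standard therapy 252/1109 = 22.7% → Protocol Beta
Protocol Beta wins overall and in every disease group — no reversal.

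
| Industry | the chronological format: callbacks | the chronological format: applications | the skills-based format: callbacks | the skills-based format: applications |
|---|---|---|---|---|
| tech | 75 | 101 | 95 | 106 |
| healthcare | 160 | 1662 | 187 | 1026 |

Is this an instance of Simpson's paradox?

Tech: the chronological format 75/101 = 74.3%, the skills-based format 95/106 = 89.6% → the skills-based format
Healthcare: the chronological format 160/1662 = 9.6%, the skills-based format 187/1026 = 18.2% → the skills-based format
Overall: the chronological format 235/1763 = 13.3%, the skills-based format 282/1132 = 24.9% → the skills-based format
The skills-based format wins overall and in every industry group — no reversal.

No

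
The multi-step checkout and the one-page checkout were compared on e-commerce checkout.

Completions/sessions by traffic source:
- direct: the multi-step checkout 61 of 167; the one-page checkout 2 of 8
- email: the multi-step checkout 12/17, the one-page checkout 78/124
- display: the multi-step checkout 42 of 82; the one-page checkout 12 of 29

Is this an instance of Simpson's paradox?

Direct: the multi-step checkout 61/167 = 36.5%, the one-page checkout 2/8 = 25.0% → the multi-step checkout
Email: the multi-step checkout 12/17 = 70.6%, the one-page checkout 78/124 = 62.9% → the multi-step checkout
Display: the multi-step checkout 42/82 = 51.2%, the one-page checkout 12/29 = 41.4% → the multi-step checkout
Overall: the multi-step checkout 115/266 = 43.2%, the one-page checkout 92/161 = 57.1% → the one-page checkout
The multi-step checkout wins each traffic group but the one-page checkout wins overall — the comparison reverses. The multi-step checkout's sessions skew toward direct, which has a lower base rate.

Yes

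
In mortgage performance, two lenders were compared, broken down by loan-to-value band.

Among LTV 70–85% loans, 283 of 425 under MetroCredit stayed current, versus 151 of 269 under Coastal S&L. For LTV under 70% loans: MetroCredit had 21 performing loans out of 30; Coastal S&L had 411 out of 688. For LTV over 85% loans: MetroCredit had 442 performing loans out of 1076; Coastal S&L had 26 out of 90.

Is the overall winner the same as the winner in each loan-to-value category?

No

LTV 70–85%: MetroCredit 283/425 = 66.6%, Coastal S&L 151/269 = 56.1% → MetroCredit
LTV under 70%: MetroCredit 21/30 = 70.0%, Coastal S&L 411/688 = 59.7% → MetroCredit
LTV over 85%: MetroCredit 442/1076 = 41.1%, Coastal S&L 26/90 = 28.9% → MetroCredit
Overall: MetroCredit 746/1531 = 48.7%, Coastal S&L 588/1047 = 56.2% → Coastal S&L
MetroCredit wins each loan-to-value group but Coastal S&L wins overall — the comparison reverses. MetroCredit's loans skew toward LTV over 85%, which has a lower base rate.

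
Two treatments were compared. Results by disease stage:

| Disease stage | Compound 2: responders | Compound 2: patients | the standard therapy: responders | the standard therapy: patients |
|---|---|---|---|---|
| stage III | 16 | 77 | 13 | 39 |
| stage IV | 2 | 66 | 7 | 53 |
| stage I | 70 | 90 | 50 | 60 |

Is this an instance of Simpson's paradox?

No

Stage III: Compound 2 16/77 = 20.8%, the standard therapy 13/39 = 33.3% → the standard therapy
Stage IV: Compound 2 2/66 = 3.0%, the standard therapy 7/53 = 13.2% → the standard therapy
Stage I: Compound 2 70/90 = 77.8%, the standard therapy 50/60 = 83.3% → the standard therapy
Overall: Compound 2 88/233 = 37.8%, the standard therapy 70/152 = 46.1% → the standard therapy
The standard therapy wins overall and in every disease group — no reversal.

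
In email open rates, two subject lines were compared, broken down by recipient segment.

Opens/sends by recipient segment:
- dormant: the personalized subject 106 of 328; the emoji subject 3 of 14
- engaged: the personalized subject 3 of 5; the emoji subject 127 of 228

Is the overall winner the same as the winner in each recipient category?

Dormant: the personalized subject 106/328 = 32.3%, the emoji subject 3/14 = 21.4% → the personalized subject
Engaged: the personalized subject 3/5 = 60.0%, the emoji subject 127/228 = 55.7% → the personalized subject
Overall: the personalized subject 109/333 = 32.7%, the emoji subject 130/242 = 53.7% → the emoji subject
The personalized subject wins each recipient group but the emoji subject wins overall — the comparison reverses. The personalized subject's sends skew toward dormant, which has a lower base rate.

No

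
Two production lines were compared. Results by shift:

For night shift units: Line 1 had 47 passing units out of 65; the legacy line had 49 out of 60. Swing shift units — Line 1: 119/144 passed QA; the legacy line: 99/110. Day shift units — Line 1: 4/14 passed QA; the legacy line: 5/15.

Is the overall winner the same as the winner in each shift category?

Night shift: Line 1 47/65 = 72.3%, the legacy line 49/60 = 81.7% → the legacy line
Swing shift: Line 1 119/144 = 82.6%, the legacy line 99/110 = 90.0% → the legacy line
Day shift: Line 1 4/14 = 28.6%, the legacy line 5/15 = 33.3% → the legacy line
Overall: Line 1 170/223 = 76.2%, the legacy line 153/185 = 82.7% → the legacy line
The legacy line wins overall and in every shift group — no reversal.

Yes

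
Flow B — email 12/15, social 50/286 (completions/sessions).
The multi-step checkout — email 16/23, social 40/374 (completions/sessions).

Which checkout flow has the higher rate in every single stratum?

Email: Flow B 12/15 = 80.0%, the multi-step checkout 16/23 = 69.6% → Flow B
Social: Flow B 50/286 = 17.5%, the multi-step checkout 40/374 = 10.7% → Flow B
Flow B has the higher rate in both groups.

Flow B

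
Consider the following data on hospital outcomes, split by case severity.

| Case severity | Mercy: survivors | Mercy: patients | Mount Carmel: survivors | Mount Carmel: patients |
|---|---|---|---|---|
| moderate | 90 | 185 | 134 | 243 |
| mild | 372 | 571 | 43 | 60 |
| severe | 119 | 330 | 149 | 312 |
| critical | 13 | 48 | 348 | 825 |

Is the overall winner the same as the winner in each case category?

Moderate: Mercy 90/185 = 48.6%, Mount Carmel 134/243 = 55.1% → Mount Carmel
Mild: Mercy 372/571 = 65.1%, Mount Carmel 43/60 = 71.7% → Mount Carmel
Severe: Mercy 119/330 = 36.1%, Mount Carmel 149/312 = 47.8% → Mount Carmel
Critical: Mercy 13/48 = 27.1%, Mount Carmel 348/825 = 42.2% → Mount Carmel
Overall: Mercy 594/1134 = 52.4%, Mount Carmel 674/1440 = 46.8% → Mercy
Mount Carmel wins each case group but Mercy wins overall — the comparison reverses. Mount Carmel's patients skew toward critical, which has a lower base rate.

No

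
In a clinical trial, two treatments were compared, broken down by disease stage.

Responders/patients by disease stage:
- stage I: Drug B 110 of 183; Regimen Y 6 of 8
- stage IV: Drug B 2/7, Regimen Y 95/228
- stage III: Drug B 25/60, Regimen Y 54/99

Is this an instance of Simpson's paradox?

Stage I: Drug B 110/183 = 60.1%, Regimen Y 6/8 = 75.0% → Regimen Y
Stage IV: Drug B 2/7 = 28.6%, Regimen Y 95/228 = 41.7% → Regimen Y
Stage III: Drug B 25/60 = 41.7%, Regimen Y 54/99 = 54.5% → Regimen Y
Overall: Drug B 137/250 = 54.8%, Regimen Y 155/335 = 46.3% → Drug B
Regimen Y wins each disease group but Drug B wins overall — the comparison reverses. Regimen Y's patients skew toward stage IV, which has a lower base rate.

Yes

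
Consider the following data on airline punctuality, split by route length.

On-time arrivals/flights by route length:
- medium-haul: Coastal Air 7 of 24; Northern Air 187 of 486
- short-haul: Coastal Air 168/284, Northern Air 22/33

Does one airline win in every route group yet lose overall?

Yes

Medium-haul: Coastal Air 7/24 = 29.2%, Northern Air 187/486 = 38.5% → Northern Air
Short-haul: Coastal Air 168/284 = 59.2%, Northern Air 22/33 = 66.7% → Northern Air
Overall: Coastal Air 175/308 = 56.8%, Northern Air 209/519 = 40.3% → Coastal Air
Northern Air wins each route group but Coastal Air wins overall — the comparison reverses. Northern Air's flights skew toward medium-haul, which has a lower base rate.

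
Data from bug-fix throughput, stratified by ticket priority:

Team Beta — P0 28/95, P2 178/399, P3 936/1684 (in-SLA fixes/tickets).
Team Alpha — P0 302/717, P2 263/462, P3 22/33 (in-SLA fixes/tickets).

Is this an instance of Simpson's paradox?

P0: Team Beta 28/95 = 29.5%, Team Alpha 302/717 = 42.1% → Team Alpha
P2: Team Beta 178/399 = 44.6%, Team Alpha 263/462 = 56.9% → Team Alpha
P3: Team Beta 936/1684 = 55.6%, Team Alpha 22/33 = 66.7% → Team Alpha
Overall: Team Beta 1142/2178 = 52.4%, Team Alpha 587/1212 = 48.4% → Team Beta
Team Alpha wins each ticket group but Team Beta wins overall — the comparison reverses. Team Alpha's tickets skew toward P0, which has a lower base rate.

Yes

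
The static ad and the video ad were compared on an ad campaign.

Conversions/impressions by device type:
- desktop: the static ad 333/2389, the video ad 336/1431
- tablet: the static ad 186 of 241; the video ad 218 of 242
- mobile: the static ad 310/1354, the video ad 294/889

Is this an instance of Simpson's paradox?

Desktop: the static ad 333/2389 = 13.9%, the video ad 336/1431 = 23.5% → the video ad
Tablet: the static ad 186/241 = 77.2%, the video ad 218/242 = 90.1% → the video ad
Mobile: the static ad 310/1354 = 22.9%, the video ad 294/889 = 33.1% → the video ad
Overall: the static ad 829/3984 = 20.8%, the video ad 848/2562 = 33.1% → the video ad
The video ad wins overall and in every device group — no reversal.

No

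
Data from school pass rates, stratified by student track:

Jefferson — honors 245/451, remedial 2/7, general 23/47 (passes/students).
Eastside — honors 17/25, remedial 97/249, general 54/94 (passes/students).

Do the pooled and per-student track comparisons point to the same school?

No

Honors: Jefferson 245/451 = 54.3%, Eastside 17/25 = 68.0% → Eastside
Remedial: Jefferson 2/7 = 28.6%, Eastside 97/249 = 39.0% → Eastside
General: Jefferson 23/47 = 48.9%, Eastside 54/94 = 57.4% → Eastside
Overall: Jefferson 270/505 = 53.5%, Eastside 168/368 = 45.7% → Jefferson
Eastside wins each student group but Jefferson wins overall — the comparison reverses. Eastside's students skew toward remedial, which has a lower base rate.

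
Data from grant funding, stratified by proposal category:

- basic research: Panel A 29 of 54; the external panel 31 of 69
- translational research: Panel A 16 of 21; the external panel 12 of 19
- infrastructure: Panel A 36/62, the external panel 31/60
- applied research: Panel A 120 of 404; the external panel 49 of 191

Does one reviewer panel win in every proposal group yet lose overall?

Basic research: Panel A 29/54 = 53.7%, the external panel 31/69 = 44.9% → Panel A
Translational research: Panel A 16/21 = 76.2%, the external panel 12/19 = 63.2% → Panel A
Infrastructure: Panel A 36/62 = 58.1%, the external panel 31/60 = 51.7% → Panel A
Applied research: Panel A 120/404 = 29.7%, the external panel 49/191 = 25.7% → Panel A
Overall: Panel A 201/541 = 37.2%, the external panel 123/339 = 36.3% → Panel A
Panel A wins overall and in every proposal group — no reversal.

No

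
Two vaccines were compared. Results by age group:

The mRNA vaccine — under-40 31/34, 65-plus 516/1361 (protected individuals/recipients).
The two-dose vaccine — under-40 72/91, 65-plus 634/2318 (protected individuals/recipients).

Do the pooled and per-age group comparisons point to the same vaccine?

Under-40: the mRNA vaccine 31/34 = 91.2%, the two-dose vaccine 72/91 = 79.1% → the mRNA vaccine
65-plus: the mRNA vaccine 516/1361 = 37.9%, the two-dose vaccine 634/2318 = 27.4% → the mRNA vaccine
Overall: the mRNA vaccine 547/1395 = 39.2%, the two-dose vaccine 706/2409 = 29.3% → the mRNA vaccine
The mRNA vaccine wins overall and in every age group — no reversal.

Yes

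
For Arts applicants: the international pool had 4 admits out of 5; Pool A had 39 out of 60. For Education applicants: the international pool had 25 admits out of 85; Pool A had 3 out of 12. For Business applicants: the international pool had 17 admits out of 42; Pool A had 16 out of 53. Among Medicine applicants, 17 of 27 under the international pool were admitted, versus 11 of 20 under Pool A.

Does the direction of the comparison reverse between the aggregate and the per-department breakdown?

Yes

Arts: the international pool 4/5 = 80.0%, Pool A 39/60 = 65.0% → the international pool
Education: the international pool 25/85 = 29.4%, Pool A 3/12 = 25.0% → the international pool
Business: the international pool 17/42 = 40.5%, Pool A 16/53 = 30.2% → the international pool
Medicine: the international pool 17/27 = 63.0%, Pool A 11/20 = 55.0% → the international pool
Overall: the international pool 63/159 = 39.6%, Pool A 69/145 = 47.6% → Pool A
The international pool wins each department group but Pool A wins overall — the comparison reverses. The international pool's applicants skew toward Education, which has a lower base rate.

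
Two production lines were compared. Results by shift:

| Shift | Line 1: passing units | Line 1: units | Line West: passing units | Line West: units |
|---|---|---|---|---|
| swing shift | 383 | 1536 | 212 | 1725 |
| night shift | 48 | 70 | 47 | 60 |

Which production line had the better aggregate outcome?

Swing shift: Line 1 383/1536 = 24.9%, Line West 212/1725 = 12.3% → Line 1
Night shift: Line 1 48/70 = 68.6%, Line West 47/60 = 78.3% → Line West
Overall: Line 1 431/1606 = 26.8%, Line West 259/1785 = 14.5% → Line 1
(Neither sweeps every shift group, but Line 1 has the higher pooled rate.)

Line 1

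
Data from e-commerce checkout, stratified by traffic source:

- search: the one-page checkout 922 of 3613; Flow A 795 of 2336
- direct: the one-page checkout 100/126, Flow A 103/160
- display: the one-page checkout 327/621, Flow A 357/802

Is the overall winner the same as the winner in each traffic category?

Search: the one-page checkout 922/3613 = 25.5%, Flow A 795/2336 = 34.0% → Flow A
Direct: the one-page checkout 100/126 = 79.4%, Flow A 103/160 = 64.4% → the one-page checkout
Display: the one-page checkout 327/621 = 52.7%, Flow A 357/802 = 44.5% → the one-page checkout
Overall: the one-page checkout 1349/4360 = 30.9%, Flow A 1255/3298 = 38.1% → Flow A
Neither sweeps: the one-page checkout wins 2 of 3 groups, Flow A wins 1. Flow A wins overall but not every group — no Simpson reversal.

No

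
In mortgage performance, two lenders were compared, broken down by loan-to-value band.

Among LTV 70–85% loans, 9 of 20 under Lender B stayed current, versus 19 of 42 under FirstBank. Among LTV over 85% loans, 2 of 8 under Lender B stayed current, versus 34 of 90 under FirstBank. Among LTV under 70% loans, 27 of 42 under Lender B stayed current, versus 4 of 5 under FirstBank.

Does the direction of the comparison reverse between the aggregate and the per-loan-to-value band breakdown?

LTV 70–85%: Lender B 9/20 = 45.0%, FirstBank 19/42 = 45.2% → FirstBank
LTV over 85%: Lender B 2/8 = 25.0%, FirstBank 34/90 = 37.8% → FirstBank
LTV under 70%: Lender B 27/42 = 64.3%, FirstBank 4/5 = 80.0% → FirstBank
Overall: Lender B 38/70 = 54.3%, FirstBank 57/137 = 41.6% → Lender B
FirstBank wins each loan-to-value group but Lender B wins overall — the comparison reverses. FirstBank's loans skew toward LTV over 85%, which has a lower base rate.

Yes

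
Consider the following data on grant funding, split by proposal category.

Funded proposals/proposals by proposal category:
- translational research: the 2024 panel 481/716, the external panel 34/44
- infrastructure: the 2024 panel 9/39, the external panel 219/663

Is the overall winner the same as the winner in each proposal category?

No

Translational research: the 2024 panel 481/716 = 67.2%, the external panel 34/44 = 77.3% → the external panel
Infrastructure: the 2024 panel 9/39 = 23.1%, the external panel 219/663 = 33.0% → the external panel
Overall: the 2024 panel 490/755 = 64.9%, the external panel 253/707 = 35.8% → the 2024 panel
The external panel wins each proposal group but the 2024 panel wins overall — the comparison reverses. The external panel's proposals skew toward infrastructure, which has a lower base rate.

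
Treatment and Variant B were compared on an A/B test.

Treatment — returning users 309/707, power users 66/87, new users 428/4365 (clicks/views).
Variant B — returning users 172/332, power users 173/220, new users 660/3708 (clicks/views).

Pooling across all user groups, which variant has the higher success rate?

Returning users: Treatment 309/707 = 43.7%, Variant B 172/332 = 51.8% → Variant B
Power users: Treatment 66/87 = 75.9%, Variant B 173/220 = 78.6% → Variant B
New users: Treatment 428/4365 = 9.8%, Variant B 660/3708 = 17.8% → Variant B
Overall: Treatment 803/5159 = 15.6%, Variant B 1005/4260 = 23.6% → Variant B

Variant B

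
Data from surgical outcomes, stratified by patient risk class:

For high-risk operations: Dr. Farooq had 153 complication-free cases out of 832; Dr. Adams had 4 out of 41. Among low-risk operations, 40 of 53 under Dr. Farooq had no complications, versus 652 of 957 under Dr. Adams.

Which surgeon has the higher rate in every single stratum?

Dr. Farooq

High-risk: Dr. Farooq 153/832 = 18.4%, Dr. Adams 4/41 = 9.8% → Dr. Farooq
Low-risk: Dr. Farooq 40/53 = 75.5%, Dr. Adams 652/957 = 68.1% → Dr. Farooq
Dr. Farooq has the higher rate in both groups.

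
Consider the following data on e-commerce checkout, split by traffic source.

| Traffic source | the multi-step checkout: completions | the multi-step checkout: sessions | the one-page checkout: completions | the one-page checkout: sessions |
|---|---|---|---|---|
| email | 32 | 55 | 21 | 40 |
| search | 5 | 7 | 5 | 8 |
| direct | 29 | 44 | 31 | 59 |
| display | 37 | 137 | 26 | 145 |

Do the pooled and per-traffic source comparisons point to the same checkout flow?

Email: the multi-step checkout 32/55 = 58.2%, the one-page checkout 21/40 = 52.5% → the multi-step checkout
Search: the multi-step checkout 5/7 = 71.4%, the one-page checkout 5/8 = 62.5% → the multi-step checkout
Direct: the multi-step checkout 29/44 = 65.9%, the one-page checkout 31/59 = 52.5% → the multi-step checkout
Display: the multi-step checkout 37/137 = 27.0%, the one-page checkout 26/145 = 17.9% → the multi-step checkout
Overall: the multi-step checkout 103/243 = 42.4%, the one-page checkout 83/252 = 32.9% → the multi-step checkout
The multi-step checkout wins overall and in every traffic group — no reversal.

Yes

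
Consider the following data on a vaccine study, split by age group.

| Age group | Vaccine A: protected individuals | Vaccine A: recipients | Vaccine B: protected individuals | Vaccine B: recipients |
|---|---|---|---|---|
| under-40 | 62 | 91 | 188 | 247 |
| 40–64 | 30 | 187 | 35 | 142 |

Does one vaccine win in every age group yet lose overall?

No

Under-40: Vaccine A 62/91 = 68.1%, Vaccine B 188/247 = 76.1% → Vaccine B
40–64: Vaccine A 30/187 = 16.0%, Vaccine B 35/142 = 24.6% → Vaccine B
Overall: Vaccine A 92/278 = 33.1%, Vaccine B 223/389 = 57.3% → Vaccine B
Vaccine B wins overall and in every age group — no reversal.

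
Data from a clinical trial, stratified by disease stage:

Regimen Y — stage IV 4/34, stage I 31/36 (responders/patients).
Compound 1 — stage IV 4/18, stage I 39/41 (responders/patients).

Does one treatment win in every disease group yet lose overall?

No

Stage IV: Regimen Y 4/34 = 11.8%, Compound 1 4/18 = 22.2% → Compound 1
Stage I: Regimen Y 31/36 = 86.1%, Compound 1 39/41 = 95.1% → Compound 1
Overall: Regimen Y 35/70 = 50.0%, Compound 1 43/59 = 72.9% → Compound 1
Compound 1 wins overall and in every disease group — no reversal.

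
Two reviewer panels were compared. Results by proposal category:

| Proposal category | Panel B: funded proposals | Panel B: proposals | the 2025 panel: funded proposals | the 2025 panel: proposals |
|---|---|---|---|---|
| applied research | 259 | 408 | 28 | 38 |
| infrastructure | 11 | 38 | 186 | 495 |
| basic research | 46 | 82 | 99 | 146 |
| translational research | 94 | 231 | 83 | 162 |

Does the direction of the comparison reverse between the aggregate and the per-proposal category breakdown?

Applied research: Panel B 259/408 = 63.5%, the 2025 panel 28/38 = 73.7% → the 2025 panel
Infrastructure: Panel B 11/38 = 28.9%, the 2025 panel 186/495 = 37.6% → the 2025 panel
Basic research: Panel B 46/82 = 56.1%, the 2025 panel 99/146 = 67.8% → the 2025 panel
Translational research: Panel B 94/231 = 40.7%, the 2025 panel 83/162 = 51.2% → the 2025 panel
Overall: Panel B 410/759 = 54.0%, the 2025 panel 396/841 = 47.1% → Panel B
The 2025 panel wins each proposal group but Panel B wins overall — the comparison reverses. The 2025 panel's proposals skew toward infrastructure, which has a lower base rate.

Yes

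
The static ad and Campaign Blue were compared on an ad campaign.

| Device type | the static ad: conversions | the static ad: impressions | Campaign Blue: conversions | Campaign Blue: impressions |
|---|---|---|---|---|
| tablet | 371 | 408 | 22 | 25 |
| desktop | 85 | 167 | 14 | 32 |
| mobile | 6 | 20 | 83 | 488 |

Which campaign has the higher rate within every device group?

the static ad

Tablet: the static ad 371/408 = 90.9%, Campaign Blue 22/25 = 88.0% → the static ad
Desktop: the static ad 85/167 = 50.9%, Campaign Blue 14/32 = 43.8% → the static ad
Mobile: the static ad 6/20 = 30.0%, Campaign Blue 83/488 = 17.0% → the static ad
The static ad has the higher rate in all 3 groups.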